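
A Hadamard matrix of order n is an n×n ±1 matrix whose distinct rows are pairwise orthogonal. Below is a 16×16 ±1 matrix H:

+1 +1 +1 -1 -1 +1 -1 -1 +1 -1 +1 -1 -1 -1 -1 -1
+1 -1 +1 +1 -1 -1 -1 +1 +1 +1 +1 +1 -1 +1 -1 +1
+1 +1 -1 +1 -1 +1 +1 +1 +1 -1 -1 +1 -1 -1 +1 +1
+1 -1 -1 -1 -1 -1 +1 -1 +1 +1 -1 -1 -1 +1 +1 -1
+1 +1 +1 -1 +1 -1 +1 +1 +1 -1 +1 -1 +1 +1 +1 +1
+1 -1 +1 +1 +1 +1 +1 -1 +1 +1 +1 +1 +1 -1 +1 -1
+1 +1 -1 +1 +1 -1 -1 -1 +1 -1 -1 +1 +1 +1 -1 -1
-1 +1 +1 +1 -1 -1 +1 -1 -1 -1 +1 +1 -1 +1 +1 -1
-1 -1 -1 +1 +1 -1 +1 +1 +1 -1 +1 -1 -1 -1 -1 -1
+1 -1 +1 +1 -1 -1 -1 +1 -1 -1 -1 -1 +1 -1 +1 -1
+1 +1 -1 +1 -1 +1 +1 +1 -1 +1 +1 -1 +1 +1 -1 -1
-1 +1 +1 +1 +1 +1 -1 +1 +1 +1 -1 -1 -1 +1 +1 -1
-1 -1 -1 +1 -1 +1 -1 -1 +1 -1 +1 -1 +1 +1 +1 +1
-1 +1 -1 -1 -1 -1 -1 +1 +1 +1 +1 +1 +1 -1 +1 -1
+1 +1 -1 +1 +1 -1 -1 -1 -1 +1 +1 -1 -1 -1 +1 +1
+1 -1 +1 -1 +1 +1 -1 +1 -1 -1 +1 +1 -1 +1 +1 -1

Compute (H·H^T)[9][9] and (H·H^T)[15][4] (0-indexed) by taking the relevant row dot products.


Row 4 of H: [1, 1, 1, -1, 1, -1, 1, 1, 1, -1, 1, -1, 1, 1, 1, 1].
Row 9 of H: [1, -1, 1, 1, -1, -1, -1, 1, -1, -1, -1, -1, 1, -1, 1, -1].
Row 15 of H: [1, -1, 1, -1, 1, 1, -1, 1, -1, -1, 1, 1, -1, 1, 1, -1].
(H·H^T)[9][9] = Σ_j H[9][j]·H[9][j] = (1)² + (-1)² + (1)² + (1)² + (-1)² + (-1)² + (-1)² + (1)² + (-1)² + (-1)² + (-1)² + (-1)² + (1)² + (-1)² + (1)² + (-1)² = 1 + 1 + 1 + 1 + 1 + 1 + 1 + 1 + 1 + 1 + 1 + 1 + 1 + 1 + 1 + 1 = 16.
(H·H^T)[15][4] = Σ_j H[15][j]·H[4][j] = (1)·(1) + (-1)·(1) + (1)·(1) + (-1)·(-1) + (1)·(1) + (1)·(-1) + (-1)·(1) + (1)·(1) + (-1)·(1) + (-1)·(-1) + (1)·(1) + (1)·(-1) + (-1)·(1) + (1)·(1) + (1)·(1) + (-1)·(1) = 1 + -1 + 1 + 1 + 1 + -1 + -1 + 1 + -1 + 1 + 1 + -1 + -1 + 1 + 1 + -1 = 2.
Rows 15 and 4 are not orthogonal (dot product = 2 ≠ 0), so H is not a Hadamard matrix.

(9,9) entry = 16; (15,4) entry = 2.


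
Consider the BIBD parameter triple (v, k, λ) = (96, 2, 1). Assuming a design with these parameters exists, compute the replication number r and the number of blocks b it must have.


Any 2-(v, k, λ) BIBD satisfies two necessary conditions:
  (i)  Each point sits in r blocks, and counting incidences through any fixed point gives r(k − 1) = λ(v − 1), so r = λ(v − 1)/(k − 1).
  (ii) Total incidences bk = vr, so b = vr/k.
Step 1: r = λ(v − 1)/(k − 1) = 1·(96 − 1)/(2 − 1) = 1·95/1 = 95/1 = 95.
Step 2: b = vr/k = 96·95/2 = 9120/2 = 4560.
Check integrality: r = 95 ∈ Z ✓, b = 4560 ∈ Z ✓.
(These identities are necessary conditions: they determine r and b for any design with these parameters, but do not by themselves prove that one exists.)

r = 95, b = 4560.


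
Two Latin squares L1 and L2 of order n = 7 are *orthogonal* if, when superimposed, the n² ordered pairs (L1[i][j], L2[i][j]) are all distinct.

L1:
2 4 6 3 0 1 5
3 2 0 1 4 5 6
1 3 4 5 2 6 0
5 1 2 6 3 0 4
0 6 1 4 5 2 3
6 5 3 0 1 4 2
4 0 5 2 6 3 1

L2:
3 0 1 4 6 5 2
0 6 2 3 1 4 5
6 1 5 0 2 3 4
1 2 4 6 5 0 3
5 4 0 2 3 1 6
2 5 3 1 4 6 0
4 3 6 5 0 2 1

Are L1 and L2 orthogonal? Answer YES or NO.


Form the n² = 49 superimposed pairs (L1[i][j], L2[i][j]), row by row (rows and columns indexed from 0):
row 0: (2,3) (4,0) (6,1) (3,4) (0,6) (1,5) (5,2)
row 1: (3,0) (2,6) (0,2) (1,3) (4,1) (5,4) (6,5)
row 2: (1,6) (3,1) (4,5) (5,0) (2,2) (6,3) (0,4)
row 3: (5,1) (1,2) (2,4) (6,6) (3,5) (0,0) (4,3)
row 4: (0,5) (6,4) (1,0) (4,2) (5,3) (2,1) (3,6)
row 5: (6,2) (5,5) (3,3) (0,1) (1,4) (4,6) (2,0)
row 6: (4,4) (0,3) (5,6) (2,5) (6,0) (3,2) (1,1)
Orthogonality requires all 49 pairs distinct.
Check by first coordinate: for each symbol s of L1, list the L2 entries in the n cells where L1 = s; they must all differ.
  L1 = 0: L2 entries (in reading order) 6, 2, 4, 0, 5, 1, 3 — all 7 distinct ✓
  L1 = 1: L2 entries (in reading order) 5, 3, 6, 2, 0, 4, 1 — all 7 distinct ✓
  L1 = 2: L2 entries (in reading order) 3, 6, 2, 4, 1, 0, 5 — all 7 distinct ✓
  L1 = 3: L2 entries (in reading order) 4, 0, 1, 5, 6, 3, 2 — all 7 distinct ✓
  L1 = 4: L2 entries (in reading order) 0, 1, 5, 3, 2, 6, 4 — all 7 distinct ✓
  L1 = 5: L2 entries (in reading order) 2, 4, 0, 1, 3, 5, 6 — all 7 distinct ✓
  L1 = 6: L2 entries (in reading order) 1, 5, 3, 6, 4, 2, 0 — all 7 distinct ✓
Every symbol of L1 meets every symbol of L2 exactly once, so all 49 pairs are distinct (49 of 49).
Conclusion: YES.

YES


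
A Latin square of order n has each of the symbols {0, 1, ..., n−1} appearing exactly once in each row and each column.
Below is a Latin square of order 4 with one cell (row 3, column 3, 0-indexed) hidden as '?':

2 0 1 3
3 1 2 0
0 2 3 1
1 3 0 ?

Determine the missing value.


Row 3 contains symbols [0, 1, 3] — missing [2].
Column 3 contains symbols [0, 1, 3] — missing [2].
The missing symbol must appear in both missing sets; intersection = [2].
Therefore the hidden value is 2.

Missing value = 2.


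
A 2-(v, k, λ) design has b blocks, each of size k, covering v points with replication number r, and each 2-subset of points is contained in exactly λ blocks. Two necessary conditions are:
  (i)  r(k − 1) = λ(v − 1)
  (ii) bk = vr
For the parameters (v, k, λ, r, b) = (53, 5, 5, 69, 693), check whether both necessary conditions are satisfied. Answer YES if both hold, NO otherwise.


Condition (i): r(k − 1) = 69·4 = 276; λ(v − 1) = 5·52 = 260. Match? NO.
Condition (ii): bk = 693·5 = 3465; vr = 53·69 = 3657. Match? NO.
Both conditions hold? NO.

NO


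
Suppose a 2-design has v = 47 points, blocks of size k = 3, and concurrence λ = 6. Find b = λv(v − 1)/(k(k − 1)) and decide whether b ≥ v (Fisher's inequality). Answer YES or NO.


b = λv(v − 1)/(k(k − 1)) = 6·47·46/(3·2) = 12972/6 = 2162.
Compare with v = 47: b ≥ v, so Fisher's inequality holds.

YES


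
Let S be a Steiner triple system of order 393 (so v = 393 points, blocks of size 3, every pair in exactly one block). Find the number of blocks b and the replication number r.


An STS(v) is a 2-(v, 3, 1) BIBD: block size k = 3, λ = 1.
Replication: r(k − 1) = λ(v − 1) ⇒ r·2 = 393 − 1 = 392 ⇒ r = 196.
Block count: bk = vr ⇒ b·3 = 393·196 = 77028 ⇒ b = 25676.

r = 196, b = 25676.


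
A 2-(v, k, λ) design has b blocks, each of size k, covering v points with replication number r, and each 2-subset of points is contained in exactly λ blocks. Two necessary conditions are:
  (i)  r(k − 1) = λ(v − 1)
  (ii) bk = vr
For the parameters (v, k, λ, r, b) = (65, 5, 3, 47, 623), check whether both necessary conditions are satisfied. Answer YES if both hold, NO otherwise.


Condition (i): r(k − 1) = 47·4 = 188; λ(v − 1) = 3·64 = 192. Match? NO.
Condition (ii): bk = 623·5 = 3115; vr = 65·47 = 3055. Match? NO.
Both conditions hold? NO.

NO


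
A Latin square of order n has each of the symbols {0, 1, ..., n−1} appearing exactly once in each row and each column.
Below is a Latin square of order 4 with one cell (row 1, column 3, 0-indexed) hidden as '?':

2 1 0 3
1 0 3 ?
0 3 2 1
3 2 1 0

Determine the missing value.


Row 1 contains symbols [0, 1, 3] — missing [2].
Column 3 contains symbols [0, 1, 3] — missing [2].
The missing symbol must appear in both missing sets; intersection = [2].
Therefore the hidden value is 2.

Missing value = 2.


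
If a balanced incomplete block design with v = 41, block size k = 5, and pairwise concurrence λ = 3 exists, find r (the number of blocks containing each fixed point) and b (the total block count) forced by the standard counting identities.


Any 2-(v, k, λ) BIBD satisfies two necessary conditions:
  (i)  Each point sits in r blocks, and counting incidences through any fixed point gives r(k − 1) = λ(v − 1), so r = λ(v − 1)/(k − 1).
  (ii) Total incidences bk = vr, so b = vr/k.
Step 1: r = λ(v − 1)/(k − 1) = 3·(41 − 1)/(5 − 1) = 3·40/4 = 120/4 = 30.
Step 2: b = vr/k = 41·30/5 = 1230/5 = 246.
Check integrality: r = 30 ∈ Z ✓, b = 246 ∈ Z ✓.
(These identities are necessary conditions: they determine r and b for any design with these parameters, but do not by themselves prove that one exists.)

r = 30, b = 246.


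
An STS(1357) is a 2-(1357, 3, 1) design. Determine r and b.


An STS(v) is a 2-(v, 3, 1) BIBD: block size k = 3, λ = 1.
Replication: r(k − 1) = λ(v − 1) ⇒ r·2 = 1357 − 1 = 1356 ⇒ r = 678.
Block count: b = v(v − 1)/6 = 1357·1356/6 = 1840092/6 = 306682.
(Check via bk = vr: 306682·3 = 920046 = 1357·678 = 920046 ✓.)

r = 678, b = 306682.


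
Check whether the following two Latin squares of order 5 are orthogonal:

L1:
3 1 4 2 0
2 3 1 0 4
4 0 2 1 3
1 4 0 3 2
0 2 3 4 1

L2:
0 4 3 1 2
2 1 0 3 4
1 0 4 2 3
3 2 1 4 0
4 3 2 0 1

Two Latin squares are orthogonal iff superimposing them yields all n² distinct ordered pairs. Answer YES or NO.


Form the n² = 25 superimposed pairs (L1[i][j], L2[i][j]), row by row (rows and columns indexed from 0):
row 0: (3,0) (1,4) (4,3) (2,1) (0,2)
row 1: (2,2) (3,1) (1,0) (0,3) (4,4)
row 2: (4,1) (0,0) (2,4) (1,2) (3,3)
row 3: (1,3) (4,2) (0,1) (3,4) (2,0)
row 4: (0,4) (2,3) (3,2) (4,0) (1,1)
Orthogonality requires all 25 pairs distinct.
Check by first coordinate: for each symbol s of L1, list the L2 entries in the n cells where L1 = s; they must all differ.
  L1 = 0: L2 entries (in reading order) 2, 3, 0, 1, 4 — all 5 distinct ✓
  L1 = 1: L2 entries (in reading order) 4, 0, 2, 3, 1 — all 5 distinct ✓
  L1 = 2: L2 entries (in reading order) 1, 2, 4, 0, 3 — all 5 distinct ✓
  L1 = 3: L2 entries (in reading order) 0, 1, 3, 4, 2 — all 5 distinct ✓
  L1 = 4: L2 entries (in reading order) 3, 4, 1, 2, 0 — all 5 distinct ✓
Every symbol of L1 meets every symbol of L2 exactly once, so all 25 pairs are distinct (25 of 25).
Conclusion: YES.

YES


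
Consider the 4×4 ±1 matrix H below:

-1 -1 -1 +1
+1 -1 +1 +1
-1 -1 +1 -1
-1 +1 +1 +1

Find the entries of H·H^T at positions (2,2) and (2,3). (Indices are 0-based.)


Row 2 of H: [-1, -1, 1, -1].
Row 3 of H: [-1, 1, 1, 1].
(H·H^T)[2][2] = Σ_j H[2][j]·H[2][j] = (-1)² + (-1)² + (1)² + (-1)² = 1 + 1 + 1 + 1 = 4.
(H·H^T)[2][3] = Σ_j H[2][j]·H[3][j] = (-1)·(-1) + (-1)·(1) + (1)·(1) + (-1)·(1) = 1 + -1 + 1 + -1 = 0.
So rows 2 and 3 are orthogonal; the diagonal entry equals n = 4.

(2,2) entry = 4; (2,3) entry = 0.


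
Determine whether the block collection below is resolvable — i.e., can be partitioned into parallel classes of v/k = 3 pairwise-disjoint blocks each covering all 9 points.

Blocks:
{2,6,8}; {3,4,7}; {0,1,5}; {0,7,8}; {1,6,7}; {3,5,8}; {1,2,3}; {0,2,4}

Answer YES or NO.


v = 9, block size k = 3, number of blocks = 8.
For resolvability, blocks must partition into parallel classes of size v/k = 3.
Total blocks must therefore be a multiple of 3: 8 = 3·2 + 2 ⇒ not divisible ✗.
Resolvable? NO.

NO


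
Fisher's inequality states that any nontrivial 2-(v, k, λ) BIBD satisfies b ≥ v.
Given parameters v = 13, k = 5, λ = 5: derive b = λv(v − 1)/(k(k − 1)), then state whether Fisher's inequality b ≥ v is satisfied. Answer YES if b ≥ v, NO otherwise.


r = λ(v − 1)/(k − 1) = 5·12/4 = 15.
b = vr/k = 13·15/5 = 39.
Fisher's inequality: b ≥ v ⇔ 39 ≥ 13? YES.

YES


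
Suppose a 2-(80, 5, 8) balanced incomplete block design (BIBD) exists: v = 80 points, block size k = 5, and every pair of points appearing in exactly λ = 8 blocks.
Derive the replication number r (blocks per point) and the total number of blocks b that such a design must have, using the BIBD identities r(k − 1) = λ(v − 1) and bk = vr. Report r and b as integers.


Any 2-(v, k, λ) BIBD satisfies two necessary conditions:
  (i)  Each point sits in r blocks, and counting incidences through any fixed point gives r(k − 1) = λ(v − 1), so r = λ(v − 1)/(k − 1).
  (ii) Total incidences bk = vr, so b = vr/k.
Step 1: r = λ(v − 1)/(k − 1) = 8·(80 − 1)/(5 − 1) = 8·79/4 = 632/4 = 158.
Step 2: b = vr/k = 80·158/5 = 12640/5 = 2528.
Check integrality: r = 158 ∈ Z ✓, b = 2528 ∈ Z ✓.
(These identities are necessary conditions: they determine r and b for any design with these parameters, but do not by themselves prove that one exists.)

r = 158, b = 2528.


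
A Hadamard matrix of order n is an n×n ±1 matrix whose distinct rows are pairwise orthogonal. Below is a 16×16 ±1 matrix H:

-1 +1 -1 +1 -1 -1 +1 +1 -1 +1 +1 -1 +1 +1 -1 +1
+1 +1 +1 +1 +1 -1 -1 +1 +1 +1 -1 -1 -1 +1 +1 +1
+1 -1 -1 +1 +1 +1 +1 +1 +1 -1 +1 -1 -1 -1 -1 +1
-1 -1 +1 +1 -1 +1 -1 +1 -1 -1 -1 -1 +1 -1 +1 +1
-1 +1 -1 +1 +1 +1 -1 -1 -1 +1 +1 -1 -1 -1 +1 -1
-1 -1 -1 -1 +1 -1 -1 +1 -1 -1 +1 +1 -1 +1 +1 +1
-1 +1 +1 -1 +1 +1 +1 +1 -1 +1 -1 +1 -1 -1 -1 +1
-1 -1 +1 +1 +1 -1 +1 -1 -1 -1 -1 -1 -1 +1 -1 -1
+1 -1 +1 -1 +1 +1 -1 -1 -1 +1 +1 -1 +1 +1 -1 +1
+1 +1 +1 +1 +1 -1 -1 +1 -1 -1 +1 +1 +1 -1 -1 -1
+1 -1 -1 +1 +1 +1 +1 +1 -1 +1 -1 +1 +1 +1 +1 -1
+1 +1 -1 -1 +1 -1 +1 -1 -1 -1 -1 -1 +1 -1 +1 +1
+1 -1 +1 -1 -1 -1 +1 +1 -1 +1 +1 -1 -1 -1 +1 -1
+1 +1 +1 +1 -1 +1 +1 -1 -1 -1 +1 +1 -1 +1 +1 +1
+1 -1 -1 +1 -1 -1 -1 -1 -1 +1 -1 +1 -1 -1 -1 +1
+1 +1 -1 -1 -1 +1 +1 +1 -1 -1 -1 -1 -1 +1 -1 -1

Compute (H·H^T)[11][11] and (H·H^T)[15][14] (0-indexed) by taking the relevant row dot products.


Row 11 of H: [1, 1, -1, -1, 1, -1, 1, -1, -1, -1, -1, -1, 1, -1, 1, 1].
Row 14 of H: [1, -1, -1, 1, -1, -1, -1, -1, -1, 1, -1, 1, -1, -1, -1, 1].
Row 15 of H: [1, 1, -1, -1, -1, 1, 1, 1, -1, -1, -1, -1, -1, 1, -1, -1].
(H·H^T)[11][11] = Σ_j H[11][j]·H[11][j] = (1)² + (1)² + (-1)² + (-1)² + (1)² + (-1)² + (1)² + (-1)² + (-1)² + (-1)² + (-1)² + (-1)² + (1)² + (-1)² + (1)² + (1)² = 1 + 1 + 1 + 1 + 1 + 1 + 1 + 1 + 1 + 1 + 1 + 1 + 1 + 1 + 1 + 1 = 16.
(H·H^T)[15][14] = Σ_j H[15][j]·H[14][j] = (1)·(1) + (1)·(-1) + (-1)·(-1) + (-1)·(1) + (-1)·(-1) + (1)·(-1) + (1)·(-1) + (1)·(-1) + (-1)·(-1) + (-1)·(1) + (-1)·(-1) + (-1)·(1) + (-1)·(-1) + (1)·(-1) + (-1)·(-1) + (-1)·(1) = 1 + -1 + 1 + -1 + 1 + -1 + -1 + -1 + 1 + -1 + 1 + -1 + 1 + -1 + 1 + -1 = -2.
Rows 15 and 14 are not orthogonal (dot product = -2 ≠ 0), so H is not a Hadamard matrix.

(11,11) entry = 16; (15,14) entry = -2.


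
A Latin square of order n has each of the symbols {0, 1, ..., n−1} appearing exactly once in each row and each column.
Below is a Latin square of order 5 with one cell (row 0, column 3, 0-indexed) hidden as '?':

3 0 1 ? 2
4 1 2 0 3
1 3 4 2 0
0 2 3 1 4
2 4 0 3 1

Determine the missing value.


Row 0 contains symbols [0, 1, 2, 3] — missing [4].
Column 3 contains symbols [0, 1, 2, 3] — missing [4].
The missing symbol must appear in both missing sets; intersection = [4].
Therefore the hidden value is 4.

Missing value = 4.


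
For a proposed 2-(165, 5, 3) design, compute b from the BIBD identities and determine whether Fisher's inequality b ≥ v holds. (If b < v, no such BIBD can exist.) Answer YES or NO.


r = λ(v − 1)/(k − 1) = 3·164/4 = 123.
b = vr/k = 165·123/5 = 4059.
Fisher's inequality: b ≥ v ⇔ 4059 ≥ 165? YES.

YES


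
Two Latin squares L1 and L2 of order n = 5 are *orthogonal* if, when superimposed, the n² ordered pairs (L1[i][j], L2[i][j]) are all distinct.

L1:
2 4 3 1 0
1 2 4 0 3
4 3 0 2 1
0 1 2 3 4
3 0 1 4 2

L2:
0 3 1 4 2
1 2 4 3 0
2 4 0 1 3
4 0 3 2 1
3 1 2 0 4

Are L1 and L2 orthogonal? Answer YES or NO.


Form the n² = 25 superimposed pairs (L1[i][j], L2[i][j]), row by row (rows and columns indexed from 0):
row 0: (2,0) (4,3) (3,1) (1,4) (0,2)
row 1: (1,1) (2,2) (4,4) (0,3) (3,0)
row 2: (4,2) (3,4) (0,0) (2,1) (1,3)
row 3: (0,4) (1,0) (2,3) (3,2) (4,1)
row 4: (3,3) (0,1) (1,2) (4,0) (2,4)
Orthogonality requires all 25 pairs distinct.
Check by first coordinate: for each symbol s of L1, list the L2 entries in the n cells where L1 = s; they must all differ.
  L1 = 0: L2 entries (in reading order) 2, 3, 0, 4, 1 — all 5 distinct ✓
  L1 = 1: L2 entries (in reading order) 4, 1, 3, 0, 2 — all 5 distinct ✓
  L1 = 2: L2 entries (in reading order) 0, 2, 1, 3, 4 — all 5 distinct ✓
  L1 = 3: L2 entries (in reading order) 1, 0, 4, 2, 3 — all 5 distinct ✓
  L1 = 4: L2 entries (in reading order) 3, 4, 2, 1, 0 — all 5 distinct ✓
Every symbol of L1 meets every symbol of L2 exactly once, so all 25 pairs are distinct (25 of 25).
Conclusion: YES.

YES


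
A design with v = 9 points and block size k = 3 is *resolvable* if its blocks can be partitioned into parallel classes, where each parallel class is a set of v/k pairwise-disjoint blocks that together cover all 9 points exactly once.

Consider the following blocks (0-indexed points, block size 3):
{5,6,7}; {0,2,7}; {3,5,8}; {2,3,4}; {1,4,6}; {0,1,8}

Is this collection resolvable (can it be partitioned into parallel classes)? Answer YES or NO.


v = 9, block size k = 3, number of blocks = 6.
For resolvability, blocks must partition into parallel classes of size v/k = 3.
Total blocks must therefore be a multiple of 3: 6 = 3·2 + 0 ⇒ divisible ✓.
Greedy packing gives 2 candidate class(es). Each should be a full parallel class (size 3, covers all 9 points).
  Class 1 (3 blocks): {5,6,7}; {2,3,4}; {0,1,8}. Points covered: [0, 1, 2, 3, 4, 5, 6, 7, 8].
  Class 2 (3 blocks): {0,2,7}; {3,5,8}; {1,4,6}. Points covered: [0, 1, 2, 3, 4, 5, 6, 7, 8].
All classes full (size 3)? YES. All classes cover every point? YES.
Resolvable? YES.

YES


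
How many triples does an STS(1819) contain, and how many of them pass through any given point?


An STS(v) is a 2-(v, 3, 1) BIBD: block size k = 3, λ = 1.
Replication: r(k − 1) = λ(v − 1) ⇒ r·2 = 1819 − 1 = 1818 ⇒ r = 909.
Block count: b = v(v − 1)/6 = 1819·1818/6 = 3306942/6 = 551157.
(Check via bk = vr: 551157·3 = 1653471 = 1819·909 = 1653471 ✓.)

r = 909, b = 551157.


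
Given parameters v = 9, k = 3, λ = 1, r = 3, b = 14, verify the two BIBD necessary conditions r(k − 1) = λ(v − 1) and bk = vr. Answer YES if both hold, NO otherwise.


Condition (i): r(k − 1) = 3·2 = 6; λ(v − 1) = 1·8 = 8. Match? NO.
Condition (ii): bk = 14·3 = 42; vr = 9·3 = 27. Match? NO.
Both conditions hold? NO.

NO


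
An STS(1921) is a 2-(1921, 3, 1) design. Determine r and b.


An STS(v) is a 2-(v, 3, 1) BIBD: block size k = 3, λ = 1.
Replication: r(k − 1) = λ(v − 1) ⇒ r·2 = 1921 − 1 = 1920 ⇒ r = 960.
Block count: bk = vr ⇒ b·3 = 1921·960 = 1844160 ⇒ b = 614720.

r = 960, b = 614720.


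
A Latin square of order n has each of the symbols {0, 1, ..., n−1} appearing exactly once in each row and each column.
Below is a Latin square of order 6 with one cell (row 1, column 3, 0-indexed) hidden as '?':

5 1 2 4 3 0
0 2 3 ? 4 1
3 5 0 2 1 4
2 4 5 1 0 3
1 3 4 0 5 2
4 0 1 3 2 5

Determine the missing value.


Row 1 contains symbols [0, 1, 2, 3, 4] — missing [5].
Column 3 contains symbols [0, 1, 2, 3, 4] — missing [5].
The missing symbol must appear in both missing sets; intersection = [5].
Therefore the hidden value is 5.

Missing value = 5.


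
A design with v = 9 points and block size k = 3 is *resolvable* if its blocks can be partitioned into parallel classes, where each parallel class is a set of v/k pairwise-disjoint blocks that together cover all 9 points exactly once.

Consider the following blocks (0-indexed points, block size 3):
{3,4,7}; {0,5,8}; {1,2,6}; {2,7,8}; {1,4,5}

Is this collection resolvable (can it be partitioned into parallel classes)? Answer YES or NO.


v = 9, block size k = 3, number of blocks = 5.
For resolvability, blocks must partition into parallel classes of size v/k = 3.
Total blocks must therefore be a multiple of 3: 5 = 3·1 + 2 ⇒ not divisible ✗.
Resolvable? NO.

NO


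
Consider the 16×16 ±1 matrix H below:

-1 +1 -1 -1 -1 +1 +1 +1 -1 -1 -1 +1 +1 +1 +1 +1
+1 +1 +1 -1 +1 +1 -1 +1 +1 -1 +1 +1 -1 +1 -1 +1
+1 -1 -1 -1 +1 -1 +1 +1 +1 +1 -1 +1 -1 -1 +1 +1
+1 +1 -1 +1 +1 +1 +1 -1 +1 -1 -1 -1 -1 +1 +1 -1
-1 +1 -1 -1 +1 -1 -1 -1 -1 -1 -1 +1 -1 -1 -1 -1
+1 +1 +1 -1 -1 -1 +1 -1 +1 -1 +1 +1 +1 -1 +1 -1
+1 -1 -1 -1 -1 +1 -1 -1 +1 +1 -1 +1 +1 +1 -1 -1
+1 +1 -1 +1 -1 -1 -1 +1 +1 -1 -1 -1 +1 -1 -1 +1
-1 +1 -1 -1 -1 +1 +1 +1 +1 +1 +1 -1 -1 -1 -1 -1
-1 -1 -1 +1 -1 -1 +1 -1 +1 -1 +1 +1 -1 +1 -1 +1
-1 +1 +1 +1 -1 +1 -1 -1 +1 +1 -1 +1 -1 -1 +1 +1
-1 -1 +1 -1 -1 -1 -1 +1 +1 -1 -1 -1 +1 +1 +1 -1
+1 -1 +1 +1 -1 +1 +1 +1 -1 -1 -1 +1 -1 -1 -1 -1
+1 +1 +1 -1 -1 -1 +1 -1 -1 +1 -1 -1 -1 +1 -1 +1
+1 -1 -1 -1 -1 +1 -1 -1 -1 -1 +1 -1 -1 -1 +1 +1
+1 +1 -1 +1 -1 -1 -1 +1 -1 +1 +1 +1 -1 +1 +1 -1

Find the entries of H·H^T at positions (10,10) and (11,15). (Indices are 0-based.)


Row 10 of H: [-1, 1, 1, 1, -1, 1, -1, -1, 1, 1, -1, 1, -1, -1, 1, 1].
Row 11 of H: [-1, -1, 1, -1, -1, -1, -1, 1, 1, -1, -1, -1, 1, 1, 1, -1].
Row 15 of H: [1, 1, -1, 1, -1, -1, -1, 1, -1, 1, 1, 1, -1, 1, 1, -1].
(H·H^T)[10][10] = Σ_j H[10][j]·H[10][j] = (-1)² + (1)² + (1)² + (1)² + (-1)² + (1)² + (-1)² + (-1)² + (1)² + (1)² + (-1)² + (1)² + (-1)² + (-1)² + (1)² + (1)² = 1 + 1 + 1 + 1 + 1 + 1 + 1 + 1 + 1 + 1 + 1 + 1 + 1 + 1 + 1 + 1 = 16.
(H·H^T)[11][15] = Σ_j H[11][j]·H[15][j] = (-1)·(1) + (-1)·(1) + (1)·(-1) + (-1)·(1) + (-1)·(-1) + (-1)·(-1) + (-1)·(-1) + (1)·(1) + (1)·(-1) + (-1)·(1) + (-1)·(1) + (-1)·(1) + (1)·(-1) + (1)·(1) + (1)·(1) + (-1)·(-1) = -1 + -1 + -1 + -1 + 1 + 1 + 1 + 1 + -1 + -1 + -1 + -1 + -1 + 1 + 1 + 1 = -2.
Rows 11 and 15 are not orthogonal (dot product = -2 ≠ 0), so H is not a Hadamard matrix.

(10,10) entry = 16; (11,15) entry = -2.


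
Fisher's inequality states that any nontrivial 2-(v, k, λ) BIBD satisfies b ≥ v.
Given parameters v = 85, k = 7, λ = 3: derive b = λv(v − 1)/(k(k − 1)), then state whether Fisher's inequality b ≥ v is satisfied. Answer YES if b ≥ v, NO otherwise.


b = λv(v − 1)/(k(k − 1)) = 3·85·84/(7·6) = 21420/42 = 510.
Compare with v = 85: b ≥ v, so Fisher's inequality holds.

YES


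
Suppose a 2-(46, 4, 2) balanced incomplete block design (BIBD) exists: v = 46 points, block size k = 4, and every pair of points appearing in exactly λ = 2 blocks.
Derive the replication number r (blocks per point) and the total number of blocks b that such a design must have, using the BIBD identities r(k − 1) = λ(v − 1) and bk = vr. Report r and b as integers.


Any 2-(v, k, λ) BIBD satisfies two necessary conditions:
  (i)  Each point sits in r blocks, and counting incidences through any fixed point gives r(k − 1) = λ(v − 1), so r = λ(v − 1)/(k − 1).
  (ii) Total incidences bk = vr, so b = vr/k.
Step 1: r = λ(v − 1)/(k − 1) = 2·(46 − 1)/(4 − 1) = 2·45/3 = 90/3 = 30.
Step 2: b = vr/k = 46·30/4 = 1380/4 = 345.
Check integrality: r = 30 ∈ Z ✓, b = 345 ∈ Z ✓.
(These identities are necessary conditions: they determine r and b for any design with these parameters, but do not by themselves prove that one exists.)

r = 30, b = 345.


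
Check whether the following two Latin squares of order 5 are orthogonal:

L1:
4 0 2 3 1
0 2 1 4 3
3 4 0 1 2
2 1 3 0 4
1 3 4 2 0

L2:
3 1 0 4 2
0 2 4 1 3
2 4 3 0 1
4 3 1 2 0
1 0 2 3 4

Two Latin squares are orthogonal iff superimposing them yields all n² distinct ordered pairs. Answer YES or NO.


Form the n² = 25 superimposed pairs (L1[i][j], L2[i][j]), row by row (rows and columns indexed from 0):
row 0: (4,3) (0,1) (2,0) (3,4) (1,2)
row 1: (0,0) (2,2) (1,4) (4,1) (3,3)
row 2: (3,2) (4,4) (0,3) (1,0) (2,1)
row 3: (2,4) (1,3) (3,1) (0,2) (4,0)
row 4: (1,1) (3,0) (4,2) (2,3) (0,4)
Orthogonality requires all 25 pairs distinct.
Check by first coordinate: for each symbol s of L1, list the L2 entries in the n cells where L1 = s; they must all differ.
  L1 = 0: L2 entries (in reading order) 1, 0, 3, 2, 4 — all 5 distinct ✓
  L1 = 1: L2 entries (in reading order) 2, 4, 0, 3, 1 — all 5 distinct ✓
  L1 = 2: L2 entries (in reading order) 0, 2, 1, 4, 3 — all 5 distinct ✓
  L1 = 3: L2 entries (in reading order) 4, 3, 2, 1, 0 — all 5 distinct ✓
  L1 = 4: L2 entries (in reading order) 3, 1, 4, 0, 2 — all 5 distinct ✓
Every symbol of L1 meets every symbol of L2 exactly once, so all 25 pairs are distinct (25 of 25).
Conclusion: YES.

YES


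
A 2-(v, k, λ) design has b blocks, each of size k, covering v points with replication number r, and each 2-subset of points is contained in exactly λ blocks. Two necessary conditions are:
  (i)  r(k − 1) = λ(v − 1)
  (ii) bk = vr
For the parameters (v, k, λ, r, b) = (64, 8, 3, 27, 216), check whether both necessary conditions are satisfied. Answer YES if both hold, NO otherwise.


Condition (i): r(k − 1) = 27·7 = 189; λ(v − 1) = 3·63 = 189. Match? YES.
Condition (ii): bk = 216·8 = 1728; vr = 64·27 = 1728. Match? YES.
Both conditions hold? YES.

YES


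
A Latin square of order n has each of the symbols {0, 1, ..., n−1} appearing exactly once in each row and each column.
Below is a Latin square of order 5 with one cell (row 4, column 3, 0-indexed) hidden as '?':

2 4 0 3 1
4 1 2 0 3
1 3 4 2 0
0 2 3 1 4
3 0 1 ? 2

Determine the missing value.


Row 4 contains symbols [0, 1, 2, 3] — missing [4].
Column 3 contains symbols [0, 1, 2, 3] — missing [4].
The missing symbol must appear in both missing sets; intersection = [4].
Therefore the hidden value is 4.

Missing value = 4.


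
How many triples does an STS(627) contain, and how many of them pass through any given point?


An STS(v) is a 2-(v, 3, 1) BIBD: block size k = 3, λ = 1.
Replication: r(k − 1) = λ(v − 1) ⇒ r·2 = 627 − 1 = 626 ⇒ r = 313.
Block count: b = v(v − 1)/6 = 627·626/6 = 392502/6 = 65417.
(Check via bk = vr: 65417·3 = 196251 = 627·313 = 196251 ✓.)

r = 313, b = 65417.


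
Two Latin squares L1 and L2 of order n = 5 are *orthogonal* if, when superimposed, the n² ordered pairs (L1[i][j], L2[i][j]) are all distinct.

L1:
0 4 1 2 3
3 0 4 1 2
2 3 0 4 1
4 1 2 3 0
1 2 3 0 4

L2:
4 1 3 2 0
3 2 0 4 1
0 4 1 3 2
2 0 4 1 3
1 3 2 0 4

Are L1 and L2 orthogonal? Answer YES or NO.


Form the n² = 25 superimposed pairs (L1[i][j], L2[i][j]), row by row (rows and columns indexed from 0):
row 0: (0,4) (4,1) (1,3) (2,2) (3,0)
row 1: (3,3) (0,2) (4,0) (1,4) (2,1)
row 2: (2,0) (3,4) (0,1) (4,3) (1,2)
row 3: (4,2) (1,0) (2,4) (3,1) (0,3)
row 4: (1,1) (2,3) (3,2) (0,0) (4,4)
Orthogonality requires all 25 pairs distinct.
Check by first coordinate: for each symbol s of L1, list the L2 entries in the n cells where L1 = s; they must all differ.
  L1 = 0: L2 entries (in reading order) 4, 2, 1, 3, 0 — all 5 distinct ✓
  L1 = 1: L2 entries (in reading order) 3, 4, 2, 0, 1 — all 5 distinct ✓
  L1 = 2: L2 entries (in reading order) 2, 1, 0, 4, 3 — all 5 distinct ✓
  L1 = 3: L2 entries (in reading order) 0, 3, 4, 1, 2 — all 5 distinct ✓
  L1 = 4: L2 entries (in reading order) 1, 0, 3, 2, 4 — all 5 distinct ✓
Every symbol of L1 meets every symbol of L2 exactly once, so all 25 pairs are distinct (25 of 25).
Conclusion: YES.

YES


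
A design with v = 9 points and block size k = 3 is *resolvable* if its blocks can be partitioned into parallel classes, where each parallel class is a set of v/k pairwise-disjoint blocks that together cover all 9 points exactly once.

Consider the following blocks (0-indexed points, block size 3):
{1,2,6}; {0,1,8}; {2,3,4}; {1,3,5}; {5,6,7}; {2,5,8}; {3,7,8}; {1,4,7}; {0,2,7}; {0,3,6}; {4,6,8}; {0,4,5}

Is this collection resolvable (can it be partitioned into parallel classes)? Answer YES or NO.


v = 9, block size k = 3, number of blocks = 12.
For resolvability, blocks must partition into parallel classes of size v/k = 3.
Total blocks must therefore be a multiple of 3: 12 = 3·4 + 0 ⇒ divisible ✓.
Greedy packing gives 4 candidate class(es). Each should be a full parallel class (size 3, covers all 9 points).
  Class 1 (3 blocks): {1,2,6}; {3,7,8}; {0,4,5}. Points covered: [0, 1, 2, 3, 4, 5, 6, 7, 8].
  Class 2 (3 blocks): {0,1,8}; {2,3,4}; {5,6,7}. Points covered: [0, 1, 2, 3, 4, 5, 6, 7, 8].
  Class 3 (3 blocks): {1,3,5}; {0,2,7}; {4,6,8}. Points covered: [0, 1, 2, 3, 4, 5, 6, 7, 8].
  Class 4 (3 blocks): {2,5,8}; {1,4,7}; {0,3,6}. Points covered: [0, 1, 2, 3, 4, 5, 6, 7, 8].
All classes full (size 3)? YES. All classes cover every point? YES.
Resolvable? YES.

YES


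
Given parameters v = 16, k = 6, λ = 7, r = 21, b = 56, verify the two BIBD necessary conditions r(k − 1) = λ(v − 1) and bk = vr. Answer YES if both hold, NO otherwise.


Condition (i): r(k − 1) = 21·5 = 105; λ(v − 1) = 7·15 = 105. Match? YES.
Condition (ii): bk = 56·6 = 336; vr = 16·21 = 336. Match? YES.
Both conditions hold? YES.

YES


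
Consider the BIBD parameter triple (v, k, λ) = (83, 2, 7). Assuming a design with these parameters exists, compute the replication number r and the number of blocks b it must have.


Any 2-(v, k, λ) BIBD satisfies two necessary conditions:
  (i)  Each point sits in r blocks, and counting incidences through any fixed point gives r(k − 1) = λ(v − 1), so r = λ(v − 1)/(k − 1).
  (ii) Total incidences bk = vr, so b = vr/k.
Step 1: r = λ(v − 1)/(k − 1) = 7·(83 − 1)/(2 − 1) = 7·82/1 = 574/1 = 574.
Step 2: b = vr/k = 83·574/2 = 47642/2 = 23821.
Check integrality: r = 574 ∈ Z ✓, b = 23821 ∈ Z ✓.
(These identities are necessary conditions: they determine r and b for any design with these parameters, but do not by themselves prove that one exists.)

r = 574, b = 23821.


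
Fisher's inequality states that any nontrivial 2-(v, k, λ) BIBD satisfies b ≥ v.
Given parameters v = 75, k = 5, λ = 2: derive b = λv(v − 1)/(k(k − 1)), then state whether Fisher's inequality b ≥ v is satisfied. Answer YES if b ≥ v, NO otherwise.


b = λv(v − 1)/(k(k − 1)) = 2·75·74/(5·4) = 11100/20 = 555.
Compare with v = 75: b ≥ v, so Fisher's inequality holds.

YES


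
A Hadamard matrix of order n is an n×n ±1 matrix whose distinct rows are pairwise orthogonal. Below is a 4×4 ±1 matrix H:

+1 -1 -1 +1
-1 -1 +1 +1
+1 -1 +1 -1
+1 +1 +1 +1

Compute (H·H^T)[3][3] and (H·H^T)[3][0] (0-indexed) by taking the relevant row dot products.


Row 0 of H: [1, -1, -1, 1].
Row 3 of H: [1, 1, 1, 1].
(H·H^T)[3][3] = Σ_j H[3][j]·H[3][j] = (1)² + (1)² + (1)² + (1)² = 1 + 1 + 1 + 1 = 4.
(H·H^T)[3][0] = Σ_j H[3][j]·H[0][j] = (1)·(1) + (1)·(-1) + (1)·(-1) + (1)·(1) = 1 + -1 + -1 + 1 = 0.
So rows 3 and 0 are orthogonal; the diagonal entry equals n = 4.

(3,3) entry = 4; (3,0) entry = 0.


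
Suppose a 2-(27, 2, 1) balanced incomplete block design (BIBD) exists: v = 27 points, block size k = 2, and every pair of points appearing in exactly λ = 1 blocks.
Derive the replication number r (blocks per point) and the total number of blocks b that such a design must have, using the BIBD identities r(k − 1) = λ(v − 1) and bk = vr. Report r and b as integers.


Any 2-(v, k, λ) BIBD satisfies two necessary conditions:
  (i)  Each point sits in r blocks, and counting incidences through any fixed point gives r(k − 1) = λ(v − 1), so r = λ(v − 1)/(k − 1).
  (ii) Total incidences bk = vr, so b = vr/k.
Step 1: r = λ(v − 1)/(k − 1) = 1·(27 − 1)/(2 − 1) = 1·26/1 = 26/1 = 26.
Step 2: b = vr/k = 27·26/2 = 702/2 = 351.
Check integrality: r = 26 ∈ Z ✓, b = 351 ∈ Z ✓.
(These identities are necessary conditions: they determine r and b for any design with these parameters, but do not by themselves prove that one exists.)

r = 26, b = 351.


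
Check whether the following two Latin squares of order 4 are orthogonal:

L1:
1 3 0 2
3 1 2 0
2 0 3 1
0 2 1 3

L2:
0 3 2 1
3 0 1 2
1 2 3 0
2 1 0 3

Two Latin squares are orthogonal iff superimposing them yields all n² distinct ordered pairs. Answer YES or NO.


Form the n² = 16 superimposed pairs (L1[i][j], L2[i][j]), row by row (rows and columns indexed from 0):
row 0: (1,0) (3,3) (0,2) (2,1)
row 1: (3,3) (1,0) (2,1) (0,2)
row 2: (2,1) (0,2) (3,3) (1,0)
row 3: (0,2) (2,1) (1,0) (3,3)
Orthogonality requires all 16 pairs distinct.
But the pair (3,3) repeats: cell (0,1) has L1 = 3, L2 = 3, and cell (1,0) has L1 = 3, L2 = 3.
A repeated pair means some other pair never occurs (only 4 distinct pairs out of 16), so the squares are not orthogonal.
Conclusion: NO.

NO


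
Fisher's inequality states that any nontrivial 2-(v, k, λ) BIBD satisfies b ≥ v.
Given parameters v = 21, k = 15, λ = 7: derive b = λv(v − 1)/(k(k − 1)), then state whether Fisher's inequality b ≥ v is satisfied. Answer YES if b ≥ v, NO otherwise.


r = λ(v − 1)/(k − 1) = 7·20/14 = 10.
b = vr/k = 21·10/15 = 14.
Fisher's inequality: b ≥ v ⇔ 14 ≥ 21? NO.

NO


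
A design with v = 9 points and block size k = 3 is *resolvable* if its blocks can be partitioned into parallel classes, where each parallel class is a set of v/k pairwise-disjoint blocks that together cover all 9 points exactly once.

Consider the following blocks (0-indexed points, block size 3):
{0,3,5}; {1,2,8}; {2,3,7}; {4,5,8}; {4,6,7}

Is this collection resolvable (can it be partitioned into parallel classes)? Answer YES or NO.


v = 9, block size k = 3, number of blocks = 5.
For resolvability, blocks must partition into parallel classes of size v/k = 3.
Total blocks must therefore be a multiple of 3: 5 = 3·1 + 2 ⇒ not divisible ✗.
Resolvable? NO.

NO


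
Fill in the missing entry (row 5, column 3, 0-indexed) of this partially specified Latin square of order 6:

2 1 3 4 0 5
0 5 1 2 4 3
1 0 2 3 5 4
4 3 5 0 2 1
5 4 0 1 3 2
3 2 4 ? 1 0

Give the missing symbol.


Row 5 contains symbols [0, 1, 2, 3, 4] — missing [5].
Column 3 contains symbols [0, 1, 2, 3, 4] — missing [5].
The missing symbol must appear in both missing sets; intersection = [5].
Therefore the hidden value is 5.

Missing value = 5.


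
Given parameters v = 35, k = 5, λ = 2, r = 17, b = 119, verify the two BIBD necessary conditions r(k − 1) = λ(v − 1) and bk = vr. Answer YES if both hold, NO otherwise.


Condition (i): r(k − 1) = 17·4 = 68; λ(v − 1) = 2·34 = 68. Match? YES.
Condition (ii): bk = 119·5 = 595; vr = 35·17 = 595. Match? YES.
Both conditions hold? YES.

YES


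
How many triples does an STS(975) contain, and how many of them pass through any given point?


An STS(v) is a 2-(v, 3, 1) BIBD: block size k = 3, λ = 1.
Replication: r(k − 1) = λ(v − 1) ⇒ r·2 = 975 − 1 = 974 ⇒ r = 487.
Block count: bk = vr ⇒ b·3 = 975·487 = 474825 ⇒ b = 158275.

r = 487, b = 158275.


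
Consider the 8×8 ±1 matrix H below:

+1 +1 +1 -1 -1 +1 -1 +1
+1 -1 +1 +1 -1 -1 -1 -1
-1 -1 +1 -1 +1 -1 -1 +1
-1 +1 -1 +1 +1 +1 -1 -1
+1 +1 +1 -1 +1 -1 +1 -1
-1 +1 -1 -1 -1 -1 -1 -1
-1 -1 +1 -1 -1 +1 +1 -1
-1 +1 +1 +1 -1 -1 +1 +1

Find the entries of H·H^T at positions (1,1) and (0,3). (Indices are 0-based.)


Row 0 of H: [1, 1, 1, -1, -1, 1, -1, 1].
Row 1 of H: [1, -1, 1, 1, -1, -1, -1, -1].
Row 3 of H: [-1, 1, -1, 1, 1, 1, -1, -1].
(H·H^T)[1][1] = Σ_j H[1][j]·H[1][j] = (1)² + (-1)² + (1)² + (1)² + (-1)² + (-1)² + (-1)² + (-1)² = 1 + 1 + 1 + 1 + 1 + 1 + 1 + 1 = 8.
(H·H^T)[0][3] = Σ_j H[0][j]·H[3][j] = (1)·(-1) + (1)·(1) + (1)·(-1) + (-1)·(1) + (-1)·(1) + (1)·(1) + (-1)·(-1) + (1)·(-1) = -1 + 1 + -1 + -1 + -1 + 1 + 1 + -1 = -2.
Rows 0 and 3 are not orthogonal (dot product = -2 ≠ 0), so H is not a Hadamard matrix.

(1,1) entry = 8; (0,3) entry = -2.


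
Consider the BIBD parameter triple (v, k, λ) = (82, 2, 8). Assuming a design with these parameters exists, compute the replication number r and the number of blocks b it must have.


Any 2-(v, k, λ) BIBD satisfies two necessary conditions:
  (i)  Each point sits in r blocks, and counting incidences through any fixed point gives r(k − 1) = λ(v − 1), so r = λ(v − 1)/(k − 1).
  (ii) Total incidences bk = vr, so b = vr/k.
Step 1: r = λ(v − 1)/(k − 1) = 8·(82 − 1)/(2 − 1) = 8·81/1 = 648/1 = 648.
Step 2: b = vr/k = 82·648/2 = 53136/2 = 26568.
Check integrality: r = 648 ∈ Z ✓, b = 26568 ∈ Z ✓.
(These identities are necessary conditions: they determine r and b for any design with these parameters, but do not by themselves prove that one exists.)

r = 648, b = 26568.


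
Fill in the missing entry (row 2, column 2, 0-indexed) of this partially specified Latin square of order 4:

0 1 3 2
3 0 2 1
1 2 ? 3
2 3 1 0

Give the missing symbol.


Row 2 contains symbols [1, 2, 3] — missing [0].
Column 2 contains symbols [1, 2, 3] — missing [0].
The missing symbol must appear in both missing sets; intersection = [0].
Therefore the hidden value is 0.

Missing value = 0.


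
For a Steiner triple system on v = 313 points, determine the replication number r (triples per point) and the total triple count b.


An STS(v) is a 2-(v, 3, 1) BIBD: block size k = 3, λ = 1.
Replication: r(k − 1) = λ(v − 1) ⇒ r·2 = 313 − 1 = 312 ⇒ r = 156.
Block count: bk = vr ⇒ b·3 = 313·156 = 48828 ⇒ b = 16276.
(Check via b = v(v − 1)/6 = 313·312/6 = 97656/6 = 16276.)

r = 156, b = 16276.


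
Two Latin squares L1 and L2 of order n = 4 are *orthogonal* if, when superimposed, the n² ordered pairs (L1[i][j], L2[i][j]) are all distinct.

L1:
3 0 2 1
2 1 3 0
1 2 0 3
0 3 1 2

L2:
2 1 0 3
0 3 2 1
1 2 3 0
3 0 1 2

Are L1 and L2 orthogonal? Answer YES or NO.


Form the n² = 16 superimposed pairs (L1[i][j], L2[i][j]), row by row (rows and columns indexed from 0):
row 0: (3,2) (0,1) (2,0) (1,3)
row 1: (2,0) (1,3) (3,2) (0,1)
row 2: (1,1) (2,2) (0,3) (3,0)
row 3: (0,3) (3,0) (1,1) (2,2)
Orthogonality requires all 16 pairs distinct.
But the pair (2,0) repeats: cell (0,2) has L1 = 2, L2 = 0, and cell (1,0) has L1 = 2, L2 = 0.
A repeated pair means some other pair never occurs (only 8 distinct pairs out of 16), so the squares are not orthogonal.
Conclusion: NO.

NO


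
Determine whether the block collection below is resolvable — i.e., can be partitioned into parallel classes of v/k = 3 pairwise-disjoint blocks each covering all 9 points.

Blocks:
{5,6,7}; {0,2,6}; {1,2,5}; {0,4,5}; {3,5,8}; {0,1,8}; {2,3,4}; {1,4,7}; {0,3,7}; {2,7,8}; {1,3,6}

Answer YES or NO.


v = 9, block size k = 3, number of blocks = 11.
For resolvability, blocks must partition into parallel classes of size v/k = 3.
Total blocks must therefore be a multiple of 3: 11 = 3·3 + 2 ⇒ not divisible ✗.
Resolvable? NO.

NO


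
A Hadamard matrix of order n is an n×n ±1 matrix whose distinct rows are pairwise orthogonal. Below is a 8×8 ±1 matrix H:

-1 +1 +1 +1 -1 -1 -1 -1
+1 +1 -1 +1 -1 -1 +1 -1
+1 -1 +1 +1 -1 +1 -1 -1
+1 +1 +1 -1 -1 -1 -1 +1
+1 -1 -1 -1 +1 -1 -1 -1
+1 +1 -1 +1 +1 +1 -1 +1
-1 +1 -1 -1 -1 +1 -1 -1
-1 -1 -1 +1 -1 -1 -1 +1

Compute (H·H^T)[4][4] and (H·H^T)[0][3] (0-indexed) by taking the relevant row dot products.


Row 0 of H: [-1, 1, 1, 1, -1, -1, -1, -1].
Row 3 of H: [1, 1, 1, -1, -1, -1, -1, 1].
Row 4 of H: [1, -1, -1, -1, 1, -1, -1, -1].
(H·H^T)[4][4] = Σ_j H[4][j]·H[4][j] = (1)² + (-1)² + (-1)² + (-1)² + (1)² + (-1)² + (-1)² + (-1)² = 1 + 1 + 1 + 1 + 1 + 1 + 1 + 1 = 8.
(H·H^T)[0][3] = Σ_j H[0][j]·H[3][j] = (-1)·(1) + (1)·(1) + (1)·(1) + (1)·(-1) + (-1)·(-1) + (-1)·(-1) + (-1)·(-1) + (-1)·(1) = -1 + 1 + 1 + -1 + 1 + 1 + 1 + -1 = 2.
Rows 0 and 3 are not orthogonal (dot product = 2 ≠ 0), so H is not a Hadamard matrix.

(4,4) entry = 8; (0,3) entry = 2.


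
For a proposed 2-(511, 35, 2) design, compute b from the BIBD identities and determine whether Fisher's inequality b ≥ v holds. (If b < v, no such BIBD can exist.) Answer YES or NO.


r = λ(v − 1)/(k − 1) = 2·510/34 = 30.
b = vr/k = 511·30/35 = 438.
Fisher's inequality: b ≥ v ⇔ 438 ≥ 511? NO.

NO


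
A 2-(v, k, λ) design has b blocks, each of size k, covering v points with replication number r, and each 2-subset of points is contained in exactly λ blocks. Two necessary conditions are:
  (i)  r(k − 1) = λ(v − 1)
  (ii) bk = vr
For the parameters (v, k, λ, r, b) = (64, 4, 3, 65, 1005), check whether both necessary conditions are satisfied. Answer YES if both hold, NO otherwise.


Condition (i): r(k − 1) = 65·3 = 195; λ(v − 1) = 3·63 = 189. Match? NO.
Condition (ii): bk = 1005·4 = 4020; vr = 64·65 = 4160. Match? NO.
Both conditions hold? NO.

NO


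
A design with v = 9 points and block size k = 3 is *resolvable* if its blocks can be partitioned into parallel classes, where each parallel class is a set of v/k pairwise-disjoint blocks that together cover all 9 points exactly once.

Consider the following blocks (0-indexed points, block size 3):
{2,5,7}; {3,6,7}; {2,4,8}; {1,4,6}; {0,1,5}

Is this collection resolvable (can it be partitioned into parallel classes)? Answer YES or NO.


v = 9, block size k = 3, number of blocks = 5.
For resolvability, blocks must partition into parallel classes of size v/k = 3.
Total blocks must therefore be a multiple of 3: 5 = 3·1 + 2 ⇒ not divisible ✗.
Resolvable? NO.

NO
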